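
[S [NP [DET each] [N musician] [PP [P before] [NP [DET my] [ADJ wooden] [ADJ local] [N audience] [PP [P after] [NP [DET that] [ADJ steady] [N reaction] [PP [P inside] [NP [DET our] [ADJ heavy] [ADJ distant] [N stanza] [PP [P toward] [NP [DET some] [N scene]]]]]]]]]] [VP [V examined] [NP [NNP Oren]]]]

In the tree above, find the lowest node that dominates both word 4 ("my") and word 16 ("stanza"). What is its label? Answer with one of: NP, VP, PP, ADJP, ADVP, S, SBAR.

The smallest bracket enclosing both words is [NP my wooden local audience after that steady reaction inside our heavy distant stanza toward some scene], so the label is NP.

NP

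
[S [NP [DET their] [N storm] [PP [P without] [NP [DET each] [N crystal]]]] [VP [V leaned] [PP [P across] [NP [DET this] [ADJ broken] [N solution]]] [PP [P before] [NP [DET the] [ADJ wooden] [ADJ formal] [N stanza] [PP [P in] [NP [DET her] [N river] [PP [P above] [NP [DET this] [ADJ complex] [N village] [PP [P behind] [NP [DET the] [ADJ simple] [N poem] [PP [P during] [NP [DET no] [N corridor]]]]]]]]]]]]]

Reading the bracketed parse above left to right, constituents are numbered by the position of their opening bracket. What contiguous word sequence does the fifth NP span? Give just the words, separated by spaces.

The NP opening brackets appear, in order, over: "their storm without each crystal"; "each crystal"; "this broken solution"; "the wooden formal stanza in her river above this complex village behind the simple poem during no corridor"; "her river above this complex village behind the simple poem during no corridor"; "this complex village behind the simple poem during no corridor"; "the simple poem during no corridor"; "no corridor". The fifth one spans "her river above this complex village behind the simple poem during no corridor".

her river above this complex village behind the simple poem during no corridor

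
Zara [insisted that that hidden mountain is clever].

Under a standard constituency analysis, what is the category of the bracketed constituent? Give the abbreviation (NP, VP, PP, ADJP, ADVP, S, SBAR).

VP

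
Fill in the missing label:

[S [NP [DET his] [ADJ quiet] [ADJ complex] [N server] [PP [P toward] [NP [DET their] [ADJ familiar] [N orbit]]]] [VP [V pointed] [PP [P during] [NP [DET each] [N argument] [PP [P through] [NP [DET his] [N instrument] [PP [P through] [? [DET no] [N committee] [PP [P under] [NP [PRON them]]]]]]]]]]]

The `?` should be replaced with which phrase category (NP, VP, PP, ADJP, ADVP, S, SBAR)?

The `?` node immediately contains: DET 'no', N 'committee', PP. That is the internal structure of a noun phrase, so the label is NP.

NP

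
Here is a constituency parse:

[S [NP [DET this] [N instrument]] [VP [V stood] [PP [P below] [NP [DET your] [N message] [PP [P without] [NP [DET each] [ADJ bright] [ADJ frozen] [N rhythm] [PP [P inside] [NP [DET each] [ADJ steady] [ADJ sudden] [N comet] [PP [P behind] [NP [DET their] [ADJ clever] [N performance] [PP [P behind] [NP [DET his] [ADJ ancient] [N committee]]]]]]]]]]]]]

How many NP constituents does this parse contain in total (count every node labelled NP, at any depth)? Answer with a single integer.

6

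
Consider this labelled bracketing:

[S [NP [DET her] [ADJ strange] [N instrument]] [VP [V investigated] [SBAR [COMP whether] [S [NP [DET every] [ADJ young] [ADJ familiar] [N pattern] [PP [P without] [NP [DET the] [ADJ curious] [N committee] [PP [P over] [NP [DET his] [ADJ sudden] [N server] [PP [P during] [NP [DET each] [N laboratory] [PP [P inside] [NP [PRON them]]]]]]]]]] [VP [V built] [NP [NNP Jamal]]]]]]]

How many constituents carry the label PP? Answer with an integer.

4

Listing each PP by its span: [PP without the curious committee over his sudden server during each laboratory inside them]; [PP over his sudden server during each laboratory inside them]; [PP during each laboratory inside them]; [PP inside them] — that makes 4.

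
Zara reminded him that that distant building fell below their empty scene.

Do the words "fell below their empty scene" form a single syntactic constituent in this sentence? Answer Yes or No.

The sequence corresponds to a single VP node — the verb phrase "fell below their empty scene".

Yes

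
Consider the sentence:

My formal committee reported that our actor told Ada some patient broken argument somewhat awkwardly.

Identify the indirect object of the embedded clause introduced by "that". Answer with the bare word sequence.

Ada

The verb of the embedded clause introduced by "that" is "told"; its indirect object is the NP "Ada".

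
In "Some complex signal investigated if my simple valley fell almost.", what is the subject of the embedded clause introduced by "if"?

my simple valley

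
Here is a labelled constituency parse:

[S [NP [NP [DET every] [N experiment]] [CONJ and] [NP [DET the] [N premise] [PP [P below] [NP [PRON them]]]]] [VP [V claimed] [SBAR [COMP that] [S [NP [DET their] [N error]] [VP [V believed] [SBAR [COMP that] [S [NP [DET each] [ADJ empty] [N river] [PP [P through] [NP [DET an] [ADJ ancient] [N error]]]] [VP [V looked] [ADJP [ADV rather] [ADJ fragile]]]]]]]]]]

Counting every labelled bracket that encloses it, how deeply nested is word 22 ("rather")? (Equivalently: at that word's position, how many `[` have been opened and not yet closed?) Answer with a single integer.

Path from the root down to the word: S → VP → SBAR → S → VP → SBAR → S → VP → ADJP → ADV. That is 10 enclosing brackets.

10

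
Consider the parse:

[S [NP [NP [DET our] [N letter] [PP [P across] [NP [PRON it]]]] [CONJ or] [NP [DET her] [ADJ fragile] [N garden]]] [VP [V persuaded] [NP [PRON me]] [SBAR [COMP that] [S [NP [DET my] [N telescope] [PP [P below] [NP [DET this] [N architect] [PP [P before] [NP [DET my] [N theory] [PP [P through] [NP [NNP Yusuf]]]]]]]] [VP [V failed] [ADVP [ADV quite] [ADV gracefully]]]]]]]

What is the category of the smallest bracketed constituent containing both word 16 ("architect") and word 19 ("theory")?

NP

Both words fall inside [NP this architect before my theory through Yusuf] (words 15–21), and no smaller constituent contains them both. Label: NP.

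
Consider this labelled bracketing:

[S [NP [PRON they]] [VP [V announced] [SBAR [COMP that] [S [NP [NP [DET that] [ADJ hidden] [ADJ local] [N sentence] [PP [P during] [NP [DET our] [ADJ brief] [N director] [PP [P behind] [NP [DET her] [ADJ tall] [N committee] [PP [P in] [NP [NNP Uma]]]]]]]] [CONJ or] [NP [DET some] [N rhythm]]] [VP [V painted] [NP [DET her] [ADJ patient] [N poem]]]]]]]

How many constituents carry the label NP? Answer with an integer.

Listing each NP by its span: [NP they]; [NP that hidden local sentence during our brief director behind her tall committee in Uma or some rhythm]; [NP that hidden local sentence during our brief director behind her tall committee in Uma]; [NP our brief director behind her tall committee in Uma]; [NP her tall committee in Uma]; [NP Uma] … — that makes 8.

8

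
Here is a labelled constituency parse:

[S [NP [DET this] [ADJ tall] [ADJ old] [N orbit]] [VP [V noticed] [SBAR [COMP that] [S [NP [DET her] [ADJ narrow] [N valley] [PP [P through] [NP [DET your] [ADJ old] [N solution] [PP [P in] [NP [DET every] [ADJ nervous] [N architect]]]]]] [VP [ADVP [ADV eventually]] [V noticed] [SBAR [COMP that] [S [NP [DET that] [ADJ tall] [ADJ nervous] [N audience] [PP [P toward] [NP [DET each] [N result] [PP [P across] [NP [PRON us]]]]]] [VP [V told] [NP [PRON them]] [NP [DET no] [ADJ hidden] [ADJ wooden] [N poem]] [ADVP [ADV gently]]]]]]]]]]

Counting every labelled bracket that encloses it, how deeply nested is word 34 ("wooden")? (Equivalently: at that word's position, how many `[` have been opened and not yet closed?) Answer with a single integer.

Path from the root down to the word: S → VP → SBAR → S → VP → SBAR → S → VP → NP → ADJ. That is 10 enclosing brackets.

10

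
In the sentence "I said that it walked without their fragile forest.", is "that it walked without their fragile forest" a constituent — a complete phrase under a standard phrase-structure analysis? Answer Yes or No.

Yes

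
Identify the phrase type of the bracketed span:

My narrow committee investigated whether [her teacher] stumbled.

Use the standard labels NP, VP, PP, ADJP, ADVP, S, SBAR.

NP

The span is built around the noun "teacher" — a noun phrase (NP).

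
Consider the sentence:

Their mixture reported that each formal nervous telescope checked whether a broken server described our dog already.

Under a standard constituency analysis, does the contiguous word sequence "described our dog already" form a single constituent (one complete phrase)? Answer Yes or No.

These words form the whole verb phrase headed by "described", so yes — one constituent.

Yes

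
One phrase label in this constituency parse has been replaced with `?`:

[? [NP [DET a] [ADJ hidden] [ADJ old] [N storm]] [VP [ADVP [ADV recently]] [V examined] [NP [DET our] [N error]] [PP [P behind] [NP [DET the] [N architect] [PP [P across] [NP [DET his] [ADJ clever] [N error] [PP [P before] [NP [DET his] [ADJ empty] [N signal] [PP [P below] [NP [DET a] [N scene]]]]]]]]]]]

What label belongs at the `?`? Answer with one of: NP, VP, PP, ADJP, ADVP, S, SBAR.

S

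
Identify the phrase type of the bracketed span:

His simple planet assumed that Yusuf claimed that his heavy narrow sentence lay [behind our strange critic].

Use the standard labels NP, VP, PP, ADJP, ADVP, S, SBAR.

PP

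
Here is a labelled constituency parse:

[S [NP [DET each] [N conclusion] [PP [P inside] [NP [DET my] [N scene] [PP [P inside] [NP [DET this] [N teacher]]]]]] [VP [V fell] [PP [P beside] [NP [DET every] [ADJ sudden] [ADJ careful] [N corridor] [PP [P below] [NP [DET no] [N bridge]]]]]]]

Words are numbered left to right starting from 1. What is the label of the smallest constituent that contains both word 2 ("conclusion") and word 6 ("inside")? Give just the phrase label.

NP

Word 2 lies under S → NP → N; word 6 lies under S → NP → PP → NP → PP → P. The lowest shared node is the NP.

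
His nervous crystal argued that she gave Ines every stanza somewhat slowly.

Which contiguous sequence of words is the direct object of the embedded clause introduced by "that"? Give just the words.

Within the embedded clause introduced by "that", the direct object of "gave" is "every stanza".

every stanza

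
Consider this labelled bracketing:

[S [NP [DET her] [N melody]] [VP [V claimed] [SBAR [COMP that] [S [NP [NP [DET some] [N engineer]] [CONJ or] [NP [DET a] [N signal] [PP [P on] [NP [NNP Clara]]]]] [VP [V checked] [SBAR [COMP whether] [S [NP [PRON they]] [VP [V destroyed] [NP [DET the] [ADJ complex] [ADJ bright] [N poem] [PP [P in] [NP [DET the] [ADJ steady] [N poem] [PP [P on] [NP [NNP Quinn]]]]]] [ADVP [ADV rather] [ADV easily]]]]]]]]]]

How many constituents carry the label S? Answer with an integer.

3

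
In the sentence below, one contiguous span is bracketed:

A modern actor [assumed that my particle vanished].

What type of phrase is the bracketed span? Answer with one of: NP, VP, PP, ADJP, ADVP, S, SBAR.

VP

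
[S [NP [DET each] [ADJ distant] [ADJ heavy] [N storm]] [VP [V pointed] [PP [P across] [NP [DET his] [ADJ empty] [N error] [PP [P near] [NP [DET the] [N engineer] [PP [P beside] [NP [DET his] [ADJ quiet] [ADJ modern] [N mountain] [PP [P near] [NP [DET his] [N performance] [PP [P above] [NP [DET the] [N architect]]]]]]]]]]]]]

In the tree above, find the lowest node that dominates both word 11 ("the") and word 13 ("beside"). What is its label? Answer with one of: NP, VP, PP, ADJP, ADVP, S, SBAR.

Word 11 lies under S → VP → PP → NP → PP → NP → DET; word 13 lies under S → VP → PP → NP → PP → NP → PP → P. The lowest shared node is the NP.

NP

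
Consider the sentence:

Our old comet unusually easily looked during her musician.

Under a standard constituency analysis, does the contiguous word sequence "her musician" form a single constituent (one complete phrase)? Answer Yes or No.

The sequence corresponds to a single NP node — the noun phrase "her musician".

Yes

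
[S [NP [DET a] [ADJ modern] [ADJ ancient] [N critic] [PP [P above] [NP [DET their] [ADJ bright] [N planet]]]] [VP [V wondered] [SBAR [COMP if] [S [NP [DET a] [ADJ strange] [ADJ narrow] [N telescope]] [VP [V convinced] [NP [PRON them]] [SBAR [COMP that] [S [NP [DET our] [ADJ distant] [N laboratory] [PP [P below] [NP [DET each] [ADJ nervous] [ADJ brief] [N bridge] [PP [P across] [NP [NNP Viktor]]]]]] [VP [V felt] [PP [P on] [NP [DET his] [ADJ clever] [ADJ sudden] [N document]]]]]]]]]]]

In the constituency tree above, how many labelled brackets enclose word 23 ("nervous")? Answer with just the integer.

11

The word sits inside ADJ, which is inside NP, inside PP, inside NP, inside S, inside SBAR, inside VP, inside S, inside SBAR, inside VP, inside S — 11 brackets in all.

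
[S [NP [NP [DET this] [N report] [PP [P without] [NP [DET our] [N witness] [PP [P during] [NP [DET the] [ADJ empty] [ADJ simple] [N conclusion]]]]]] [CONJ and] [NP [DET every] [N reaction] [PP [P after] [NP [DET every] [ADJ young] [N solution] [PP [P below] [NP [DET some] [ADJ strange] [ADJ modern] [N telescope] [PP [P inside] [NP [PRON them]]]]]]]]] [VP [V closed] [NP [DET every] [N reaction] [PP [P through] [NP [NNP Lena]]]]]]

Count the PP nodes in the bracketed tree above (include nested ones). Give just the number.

6

Listing each PP by its span: [PP without our witness during the empty simple conclusion]; [PP during the empty simple conclusion]; [PP after every young solution below some strange modern telescope inside them]; [PP below some strange modern telescope inside them]; [PP inside them]; [PP through Lena] — that makes 6.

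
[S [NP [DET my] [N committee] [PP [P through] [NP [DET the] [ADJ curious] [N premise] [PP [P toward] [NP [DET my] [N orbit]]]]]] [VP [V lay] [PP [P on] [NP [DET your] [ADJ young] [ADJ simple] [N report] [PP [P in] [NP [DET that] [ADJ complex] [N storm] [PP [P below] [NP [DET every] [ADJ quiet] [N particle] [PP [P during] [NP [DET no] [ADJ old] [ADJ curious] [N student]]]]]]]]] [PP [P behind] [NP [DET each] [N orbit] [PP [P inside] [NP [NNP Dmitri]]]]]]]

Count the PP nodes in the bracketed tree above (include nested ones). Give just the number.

The PP constituents are: [PP through the curious premise toward my orbit]; [PP toward my orbit]; [PP on your young simple report in that complex storm below every quiet particle during no old curious student]; [PP in that complex storm below every quiet particle during no old curious student]; [PP below every quiet particle during no old curious student]; [PP during no old curious student] …. Total: 8.

8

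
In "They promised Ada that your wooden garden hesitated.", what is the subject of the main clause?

In the main clause the verb is "promised"; the NP preceding it, "they", is the subject.

they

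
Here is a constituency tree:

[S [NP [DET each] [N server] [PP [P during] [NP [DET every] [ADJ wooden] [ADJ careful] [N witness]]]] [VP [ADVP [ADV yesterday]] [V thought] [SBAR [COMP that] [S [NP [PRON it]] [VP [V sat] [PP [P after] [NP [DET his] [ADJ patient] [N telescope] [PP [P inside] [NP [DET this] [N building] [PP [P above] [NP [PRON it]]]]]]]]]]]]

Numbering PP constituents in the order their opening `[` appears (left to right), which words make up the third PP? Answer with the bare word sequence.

inside this building above it

Opening `[PP` markers occur at word positions 3, 13, 17, 20; the third of these opens the constituent [PP inside this building above it].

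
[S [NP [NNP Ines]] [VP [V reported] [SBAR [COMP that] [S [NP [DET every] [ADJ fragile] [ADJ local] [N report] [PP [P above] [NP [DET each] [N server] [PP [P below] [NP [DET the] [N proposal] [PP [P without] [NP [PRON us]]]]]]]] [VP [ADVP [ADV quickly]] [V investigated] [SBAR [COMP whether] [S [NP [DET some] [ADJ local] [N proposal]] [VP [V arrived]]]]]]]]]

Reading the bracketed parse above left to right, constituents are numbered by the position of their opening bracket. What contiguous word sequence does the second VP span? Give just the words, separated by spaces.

quickly investigated whether some local proposal arrived

Opening `[VP` markers occur at word positions 2, 16, 22; the second of these opens the constituent [VP quickly investigated whether some local proposal arrived].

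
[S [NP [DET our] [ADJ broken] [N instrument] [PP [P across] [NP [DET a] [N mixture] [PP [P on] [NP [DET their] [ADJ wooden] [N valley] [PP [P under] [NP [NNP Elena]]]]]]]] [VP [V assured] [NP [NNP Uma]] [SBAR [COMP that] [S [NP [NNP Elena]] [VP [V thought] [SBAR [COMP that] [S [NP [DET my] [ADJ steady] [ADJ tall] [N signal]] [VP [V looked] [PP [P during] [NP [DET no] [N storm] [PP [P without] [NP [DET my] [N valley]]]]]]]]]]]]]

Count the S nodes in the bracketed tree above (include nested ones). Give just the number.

Scanning left to right, an opening `[S` appears at word positions 1, 16, 19 — 3 in total.

3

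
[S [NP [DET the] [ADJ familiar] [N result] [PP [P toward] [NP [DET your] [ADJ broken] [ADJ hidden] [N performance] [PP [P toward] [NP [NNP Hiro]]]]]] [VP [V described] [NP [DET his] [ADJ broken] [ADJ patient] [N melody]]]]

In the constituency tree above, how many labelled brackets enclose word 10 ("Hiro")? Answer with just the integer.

7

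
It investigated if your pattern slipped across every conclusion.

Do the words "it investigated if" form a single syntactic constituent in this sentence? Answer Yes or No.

The smallest constituent containing the whole sequence is the clause [S it investigated if your pattern slipped across every conclusion], but the sequence is only part of it — it straddles the boundary between noun phrase "it" and verb phrase "investigated if your pattern slipped across every conclusion".

No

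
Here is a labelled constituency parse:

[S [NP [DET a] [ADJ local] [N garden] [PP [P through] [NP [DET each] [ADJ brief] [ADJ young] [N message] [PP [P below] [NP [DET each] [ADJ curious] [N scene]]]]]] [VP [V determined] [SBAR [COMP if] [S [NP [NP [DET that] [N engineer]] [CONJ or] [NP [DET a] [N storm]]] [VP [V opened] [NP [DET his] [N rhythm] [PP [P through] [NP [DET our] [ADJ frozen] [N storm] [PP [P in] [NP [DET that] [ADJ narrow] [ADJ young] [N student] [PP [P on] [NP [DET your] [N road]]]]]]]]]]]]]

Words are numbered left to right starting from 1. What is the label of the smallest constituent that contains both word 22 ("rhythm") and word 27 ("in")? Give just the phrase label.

Word 22 lies under S → VP → SBAR → S → VP → NP → N; word 27 lies under S → VP → SBAR → S → VP → NP → PP → NP → PP → P. The lowest shared node is the NP.

NP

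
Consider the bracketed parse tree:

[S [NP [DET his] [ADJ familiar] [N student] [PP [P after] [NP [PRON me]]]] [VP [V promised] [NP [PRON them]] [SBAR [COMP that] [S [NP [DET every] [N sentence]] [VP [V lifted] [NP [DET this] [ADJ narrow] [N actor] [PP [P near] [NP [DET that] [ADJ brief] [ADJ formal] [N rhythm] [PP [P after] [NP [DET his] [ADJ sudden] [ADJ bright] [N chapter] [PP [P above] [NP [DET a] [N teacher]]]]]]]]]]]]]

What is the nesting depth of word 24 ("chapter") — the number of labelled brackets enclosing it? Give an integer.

11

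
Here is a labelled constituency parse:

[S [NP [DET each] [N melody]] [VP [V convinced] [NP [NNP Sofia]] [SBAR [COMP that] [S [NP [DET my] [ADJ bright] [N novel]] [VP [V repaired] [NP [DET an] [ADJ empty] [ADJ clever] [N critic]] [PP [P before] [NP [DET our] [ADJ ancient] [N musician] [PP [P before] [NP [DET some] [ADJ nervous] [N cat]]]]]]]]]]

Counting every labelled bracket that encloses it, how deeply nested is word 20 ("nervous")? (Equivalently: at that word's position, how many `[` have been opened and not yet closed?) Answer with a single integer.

Path from the root down to the word: S → VP → SBAR → S → VP → PP → NP → PP → NP → ADJ. That is 10 enclosing brackets.

10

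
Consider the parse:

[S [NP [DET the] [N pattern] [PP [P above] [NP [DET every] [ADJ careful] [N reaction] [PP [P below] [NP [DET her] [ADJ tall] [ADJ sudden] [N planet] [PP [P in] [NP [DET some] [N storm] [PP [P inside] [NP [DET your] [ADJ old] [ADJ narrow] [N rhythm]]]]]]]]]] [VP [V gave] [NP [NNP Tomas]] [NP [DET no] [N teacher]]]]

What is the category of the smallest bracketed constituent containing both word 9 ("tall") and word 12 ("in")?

NP

Word 9 lies under S → NP → PP → NP → PP → NP → ADJ; word 12 lies under S → NP → PP → NP → PP → NP → PP → P. The lowest shared node is the NP.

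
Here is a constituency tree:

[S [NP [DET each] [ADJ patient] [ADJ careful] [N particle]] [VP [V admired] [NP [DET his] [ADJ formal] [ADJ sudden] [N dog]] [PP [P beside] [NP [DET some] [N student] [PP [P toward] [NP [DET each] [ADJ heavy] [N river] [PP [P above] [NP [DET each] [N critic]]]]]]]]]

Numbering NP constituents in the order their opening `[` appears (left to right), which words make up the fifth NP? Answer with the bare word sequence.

each critic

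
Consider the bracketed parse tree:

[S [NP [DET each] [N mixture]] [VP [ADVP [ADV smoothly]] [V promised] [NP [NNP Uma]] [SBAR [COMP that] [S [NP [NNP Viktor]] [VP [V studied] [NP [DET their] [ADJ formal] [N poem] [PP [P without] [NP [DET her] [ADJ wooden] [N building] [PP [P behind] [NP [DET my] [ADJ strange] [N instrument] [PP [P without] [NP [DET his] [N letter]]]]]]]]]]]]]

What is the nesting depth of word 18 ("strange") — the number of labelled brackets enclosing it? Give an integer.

11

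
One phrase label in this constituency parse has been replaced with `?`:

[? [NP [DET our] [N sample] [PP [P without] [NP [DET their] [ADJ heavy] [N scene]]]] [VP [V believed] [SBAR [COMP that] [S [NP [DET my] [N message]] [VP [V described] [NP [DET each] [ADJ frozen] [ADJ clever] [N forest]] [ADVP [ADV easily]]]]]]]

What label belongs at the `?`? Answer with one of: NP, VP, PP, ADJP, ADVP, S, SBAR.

S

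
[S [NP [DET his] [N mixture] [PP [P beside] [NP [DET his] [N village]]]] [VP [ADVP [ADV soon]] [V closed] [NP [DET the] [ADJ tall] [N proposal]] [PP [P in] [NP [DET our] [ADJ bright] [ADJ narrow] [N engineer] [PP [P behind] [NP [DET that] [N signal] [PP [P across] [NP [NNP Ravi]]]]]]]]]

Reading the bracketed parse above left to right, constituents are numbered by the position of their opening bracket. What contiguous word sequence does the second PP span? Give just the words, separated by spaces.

Opening `[PP` markers occur at word positions 3, 11, 16, 19; the second of these opens the constituent [PP in our bright narrow engineer behind that signal across Ravi].

in our bright narrow engineer behind that signal across Ravi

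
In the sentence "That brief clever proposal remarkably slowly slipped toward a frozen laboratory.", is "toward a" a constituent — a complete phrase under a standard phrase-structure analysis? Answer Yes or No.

The smallest constituent containing the whole sequence is the prepositional phrase [PP toward a frozen laboratory], but the sequence is only part of it — it straddles the boundary between preposition "toward" and noun phrase "a frozen laboratory".

No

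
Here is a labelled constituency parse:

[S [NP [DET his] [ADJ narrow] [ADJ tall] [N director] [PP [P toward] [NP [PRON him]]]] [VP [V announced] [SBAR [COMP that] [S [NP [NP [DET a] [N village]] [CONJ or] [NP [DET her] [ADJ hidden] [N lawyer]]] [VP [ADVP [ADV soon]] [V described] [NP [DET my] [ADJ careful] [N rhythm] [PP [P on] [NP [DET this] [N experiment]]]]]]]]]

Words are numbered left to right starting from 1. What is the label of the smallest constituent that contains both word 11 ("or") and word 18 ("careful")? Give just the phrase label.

S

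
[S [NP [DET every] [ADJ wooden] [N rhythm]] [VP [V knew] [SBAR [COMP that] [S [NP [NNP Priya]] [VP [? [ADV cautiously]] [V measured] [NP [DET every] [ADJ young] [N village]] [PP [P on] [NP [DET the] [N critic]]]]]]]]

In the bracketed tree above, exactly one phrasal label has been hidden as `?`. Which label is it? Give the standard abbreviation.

The `?` node immediately contains: ADV 'cautiously'. That is the internal structure of an adverb phrase, so the label is ADVP.

ADVP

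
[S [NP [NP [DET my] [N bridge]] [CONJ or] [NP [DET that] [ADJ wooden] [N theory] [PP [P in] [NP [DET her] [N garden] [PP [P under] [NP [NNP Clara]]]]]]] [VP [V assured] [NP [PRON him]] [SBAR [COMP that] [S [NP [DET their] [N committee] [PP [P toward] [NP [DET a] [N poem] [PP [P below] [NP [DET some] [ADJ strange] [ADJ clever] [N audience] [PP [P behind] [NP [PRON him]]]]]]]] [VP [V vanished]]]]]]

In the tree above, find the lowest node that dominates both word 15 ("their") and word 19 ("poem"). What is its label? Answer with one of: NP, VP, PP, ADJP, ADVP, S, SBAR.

NP

Both words fall inside [NP their committee toward a poem below some strange clever audience behind him] (words 15–26), and no smaller constituent contains them both. Label: NP.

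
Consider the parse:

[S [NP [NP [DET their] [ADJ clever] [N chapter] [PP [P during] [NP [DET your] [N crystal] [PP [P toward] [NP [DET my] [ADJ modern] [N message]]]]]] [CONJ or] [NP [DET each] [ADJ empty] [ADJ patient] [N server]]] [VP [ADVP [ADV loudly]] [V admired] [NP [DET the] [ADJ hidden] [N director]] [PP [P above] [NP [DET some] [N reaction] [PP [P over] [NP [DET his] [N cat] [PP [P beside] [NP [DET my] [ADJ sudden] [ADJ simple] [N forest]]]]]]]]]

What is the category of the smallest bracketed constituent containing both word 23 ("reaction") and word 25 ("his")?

NP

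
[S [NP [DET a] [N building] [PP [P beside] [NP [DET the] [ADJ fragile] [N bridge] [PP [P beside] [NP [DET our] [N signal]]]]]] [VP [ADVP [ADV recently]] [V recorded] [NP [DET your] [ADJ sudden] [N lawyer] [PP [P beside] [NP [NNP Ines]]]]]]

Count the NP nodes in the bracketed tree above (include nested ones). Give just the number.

The NP constituents are: [NP a building beside the fragile bridge beside our signal]; [NP the fragile bridge beside our signal]; [NP our signal]; [NP your sudden lawyer beside Ines]; [NP Ines]. Total: 5.

5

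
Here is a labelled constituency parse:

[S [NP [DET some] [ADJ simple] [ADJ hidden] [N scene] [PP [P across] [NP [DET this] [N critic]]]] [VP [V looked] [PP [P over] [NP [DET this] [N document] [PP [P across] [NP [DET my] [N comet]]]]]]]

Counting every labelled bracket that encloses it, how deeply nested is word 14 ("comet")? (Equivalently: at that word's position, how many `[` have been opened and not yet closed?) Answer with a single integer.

The word sits inside N, which is inside NP, inside PP, inside NP, inside PP, inside VP, inside S — 7 brackets in all.

7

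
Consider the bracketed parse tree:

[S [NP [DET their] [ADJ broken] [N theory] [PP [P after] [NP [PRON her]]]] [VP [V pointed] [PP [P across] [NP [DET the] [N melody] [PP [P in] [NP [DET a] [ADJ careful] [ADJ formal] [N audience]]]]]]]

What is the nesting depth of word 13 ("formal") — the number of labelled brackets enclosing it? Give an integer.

7

The word sits inside ADJ, which is inside NP, inside PP, inside NP, inside PP, inside VP, inside S — 7 brackets in all.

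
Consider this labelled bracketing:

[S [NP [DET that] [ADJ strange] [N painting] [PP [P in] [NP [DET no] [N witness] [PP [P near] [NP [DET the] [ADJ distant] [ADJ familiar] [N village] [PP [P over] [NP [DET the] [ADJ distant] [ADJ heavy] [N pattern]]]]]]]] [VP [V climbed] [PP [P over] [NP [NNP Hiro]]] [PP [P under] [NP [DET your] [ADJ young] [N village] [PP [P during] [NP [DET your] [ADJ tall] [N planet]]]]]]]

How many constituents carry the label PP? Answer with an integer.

6

Listing each PP by its span: [PP in no witness near the distant familiar village over the distant heavy pattern]; [PP near the distant familiar village over the distant heavy pattern]; [PP over the distant heavy pattern]; [PP over Hiro]; [PP under your young village during your tall planet]; [PP during your tall planet] — that makes 6.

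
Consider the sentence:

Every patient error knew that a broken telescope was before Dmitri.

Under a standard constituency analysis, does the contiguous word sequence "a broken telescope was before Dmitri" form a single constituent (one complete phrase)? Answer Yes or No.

"a broken telescope was before Dmitri" is exactly the clause [S a broken telescope was before Dmitri], a complete constituent.

Yes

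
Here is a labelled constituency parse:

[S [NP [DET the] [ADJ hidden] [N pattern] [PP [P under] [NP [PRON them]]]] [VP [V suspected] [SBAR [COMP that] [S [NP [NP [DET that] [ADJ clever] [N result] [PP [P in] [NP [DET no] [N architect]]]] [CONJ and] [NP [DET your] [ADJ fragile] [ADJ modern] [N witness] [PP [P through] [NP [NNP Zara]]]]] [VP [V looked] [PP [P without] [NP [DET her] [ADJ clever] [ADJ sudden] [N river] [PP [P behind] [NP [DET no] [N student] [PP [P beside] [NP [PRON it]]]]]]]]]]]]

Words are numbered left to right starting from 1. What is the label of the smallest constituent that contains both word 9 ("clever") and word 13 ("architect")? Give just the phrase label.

NP

The smallest bracket enclosing both words is [NP that clever result in no architect], so the label is NP.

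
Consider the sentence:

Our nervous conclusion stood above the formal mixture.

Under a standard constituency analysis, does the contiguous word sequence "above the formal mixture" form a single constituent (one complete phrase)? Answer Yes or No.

The sequence corresponds to a single PP node — the prepositional phrase "above the formal mixture".

Yes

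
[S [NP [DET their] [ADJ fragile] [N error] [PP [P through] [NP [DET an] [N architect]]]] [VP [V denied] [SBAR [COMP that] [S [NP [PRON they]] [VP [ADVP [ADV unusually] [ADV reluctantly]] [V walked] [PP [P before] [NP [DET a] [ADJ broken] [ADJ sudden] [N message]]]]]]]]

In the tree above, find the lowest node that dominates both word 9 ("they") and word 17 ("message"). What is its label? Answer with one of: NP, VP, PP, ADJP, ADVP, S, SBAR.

The smallest bracket enclosing both words is [S they unusually reluctantly walked before a broken sudden message], so the label is S.

S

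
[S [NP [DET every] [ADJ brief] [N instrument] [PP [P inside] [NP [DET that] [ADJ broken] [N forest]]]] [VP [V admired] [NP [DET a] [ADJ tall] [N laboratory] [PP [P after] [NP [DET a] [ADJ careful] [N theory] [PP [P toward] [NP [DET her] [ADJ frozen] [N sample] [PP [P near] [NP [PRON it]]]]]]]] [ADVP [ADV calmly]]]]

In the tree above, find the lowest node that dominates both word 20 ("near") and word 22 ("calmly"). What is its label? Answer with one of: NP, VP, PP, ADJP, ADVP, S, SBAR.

VP

Both words fall inside [VP admired a tall laboratory after a careful theory toward her frozen sample near it calmly] (words 8–22), and no smaller constituent contains them both. Label: VP.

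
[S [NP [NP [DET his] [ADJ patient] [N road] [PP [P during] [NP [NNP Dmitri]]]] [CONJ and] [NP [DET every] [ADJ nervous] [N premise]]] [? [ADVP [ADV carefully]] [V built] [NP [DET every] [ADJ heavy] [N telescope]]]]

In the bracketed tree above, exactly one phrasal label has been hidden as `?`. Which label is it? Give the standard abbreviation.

VP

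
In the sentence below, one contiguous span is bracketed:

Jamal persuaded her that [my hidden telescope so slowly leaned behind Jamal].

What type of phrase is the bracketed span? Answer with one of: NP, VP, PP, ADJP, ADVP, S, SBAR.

S

The bracketed span "my hidden telescope so slowly leaned behind Jamal" is headed by "leaned", making it a clause (S).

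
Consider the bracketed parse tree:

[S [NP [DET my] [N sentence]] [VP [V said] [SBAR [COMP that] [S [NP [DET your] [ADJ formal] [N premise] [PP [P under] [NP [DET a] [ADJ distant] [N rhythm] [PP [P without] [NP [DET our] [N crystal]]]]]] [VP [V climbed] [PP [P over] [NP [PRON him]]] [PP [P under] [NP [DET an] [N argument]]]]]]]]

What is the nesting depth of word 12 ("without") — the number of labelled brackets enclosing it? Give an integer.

Path from the root down to the word: S → VP → SBAR → S → NP → PP → NP → PP → P. That is 9 enclosing brackets.

9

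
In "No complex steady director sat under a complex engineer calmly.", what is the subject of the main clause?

no complex steady director

In the main clause the verb is "sat"; the NP preceding it, "no complex steady director", is the subject.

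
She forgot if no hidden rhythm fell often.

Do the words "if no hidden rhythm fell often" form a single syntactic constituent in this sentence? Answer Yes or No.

Yes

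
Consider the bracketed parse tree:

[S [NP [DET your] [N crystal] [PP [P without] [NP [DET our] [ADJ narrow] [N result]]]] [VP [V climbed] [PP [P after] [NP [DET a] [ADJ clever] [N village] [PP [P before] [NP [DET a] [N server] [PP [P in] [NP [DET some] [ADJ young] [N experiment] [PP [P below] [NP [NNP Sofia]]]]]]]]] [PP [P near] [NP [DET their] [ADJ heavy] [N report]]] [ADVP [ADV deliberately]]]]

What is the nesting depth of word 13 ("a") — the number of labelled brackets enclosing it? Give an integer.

The word sits inside DET, which is inside NP, inside PP, inside NP, inside PP, inside VP, inside S — 7 brackets in all.

7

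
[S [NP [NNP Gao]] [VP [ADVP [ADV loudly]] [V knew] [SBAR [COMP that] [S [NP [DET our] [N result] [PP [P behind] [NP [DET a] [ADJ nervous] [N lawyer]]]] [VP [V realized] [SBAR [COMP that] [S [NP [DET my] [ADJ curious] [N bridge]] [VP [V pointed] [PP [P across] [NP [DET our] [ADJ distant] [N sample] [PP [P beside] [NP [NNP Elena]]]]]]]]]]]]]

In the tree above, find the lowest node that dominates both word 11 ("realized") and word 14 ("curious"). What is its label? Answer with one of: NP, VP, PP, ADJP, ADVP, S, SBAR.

The smallest bracket enclosing both words is [VP realized that my curious bridge pointed across our distant sample beside Elena], so the label is VP.

VP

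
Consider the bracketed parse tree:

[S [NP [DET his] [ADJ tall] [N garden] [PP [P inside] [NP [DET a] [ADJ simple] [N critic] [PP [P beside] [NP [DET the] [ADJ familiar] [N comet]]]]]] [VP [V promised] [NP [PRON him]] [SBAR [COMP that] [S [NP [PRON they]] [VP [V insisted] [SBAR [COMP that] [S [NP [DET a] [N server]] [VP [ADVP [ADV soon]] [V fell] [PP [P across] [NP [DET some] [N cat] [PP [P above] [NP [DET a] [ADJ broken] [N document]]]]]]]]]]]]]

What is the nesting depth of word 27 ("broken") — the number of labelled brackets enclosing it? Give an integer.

Path from the root down to the word: S → VP → SBAR → S → VP → SBAR → S → VP → PP → NP → PP → NP → ADJ. That is 13 enclosing brackets.

13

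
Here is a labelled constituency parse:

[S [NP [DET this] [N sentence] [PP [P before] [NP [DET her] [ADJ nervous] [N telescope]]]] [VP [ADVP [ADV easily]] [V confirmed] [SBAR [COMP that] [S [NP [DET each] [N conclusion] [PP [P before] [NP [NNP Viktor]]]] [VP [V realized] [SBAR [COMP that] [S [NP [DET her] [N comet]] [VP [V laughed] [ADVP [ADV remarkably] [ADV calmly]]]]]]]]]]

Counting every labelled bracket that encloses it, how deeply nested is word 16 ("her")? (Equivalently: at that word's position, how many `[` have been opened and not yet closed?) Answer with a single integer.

9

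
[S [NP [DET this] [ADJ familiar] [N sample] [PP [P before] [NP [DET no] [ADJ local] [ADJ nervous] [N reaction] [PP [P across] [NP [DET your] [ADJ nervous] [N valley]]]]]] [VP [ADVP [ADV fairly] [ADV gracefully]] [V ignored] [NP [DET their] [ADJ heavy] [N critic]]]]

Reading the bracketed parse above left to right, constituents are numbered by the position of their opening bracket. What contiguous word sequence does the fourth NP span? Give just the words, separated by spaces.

The NP opening brackets appear, in order, over: "this familiar sample before no local nervous reaction across your nervous valley"; "no local nervous reaction across your nervous valley"; "your nervous valley"; "their heavy critic". The fourth one spans "their heavy critic".

their heavy critic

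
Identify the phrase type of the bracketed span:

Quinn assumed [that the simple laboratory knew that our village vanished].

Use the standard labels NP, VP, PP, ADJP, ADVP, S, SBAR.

SBAR

The span is built around the complementizer "that" — a subordinate clause (SBAR).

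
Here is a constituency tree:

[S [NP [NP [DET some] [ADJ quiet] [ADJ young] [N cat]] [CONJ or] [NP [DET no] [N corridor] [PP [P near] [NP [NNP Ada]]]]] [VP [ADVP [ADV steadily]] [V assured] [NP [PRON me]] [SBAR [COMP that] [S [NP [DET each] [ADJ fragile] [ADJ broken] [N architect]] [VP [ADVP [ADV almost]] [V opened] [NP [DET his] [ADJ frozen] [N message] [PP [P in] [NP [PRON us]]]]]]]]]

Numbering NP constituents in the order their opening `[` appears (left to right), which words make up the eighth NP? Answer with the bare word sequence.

In left-to-right order the NP constituents are "some quiet young cat or no corridor near Ada"; "some quiet young cat"; "no corridor near Ada"; "Ada"; "me"; "each fragile broken architect"; "his frozen message in us"; "us". Number 8 is "us".

us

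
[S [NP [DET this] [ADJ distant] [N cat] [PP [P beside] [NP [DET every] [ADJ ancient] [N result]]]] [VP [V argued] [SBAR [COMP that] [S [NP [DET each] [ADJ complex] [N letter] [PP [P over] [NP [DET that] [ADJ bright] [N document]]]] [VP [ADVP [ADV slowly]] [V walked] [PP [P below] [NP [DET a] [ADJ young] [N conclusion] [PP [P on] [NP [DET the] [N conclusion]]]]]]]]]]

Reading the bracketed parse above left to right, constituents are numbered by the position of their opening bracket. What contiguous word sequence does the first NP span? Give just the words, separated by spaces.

In left-to-right order the NP constituents are "this distant cat beside every ancient result"; "every ancient result"; "each complex letter over that bright document"; "that bright document"; "a young conclusion on the conclusion"; "the conclusion". Number 1 is "this distant cat beside every ancient result".

this distant cat beside every ancient result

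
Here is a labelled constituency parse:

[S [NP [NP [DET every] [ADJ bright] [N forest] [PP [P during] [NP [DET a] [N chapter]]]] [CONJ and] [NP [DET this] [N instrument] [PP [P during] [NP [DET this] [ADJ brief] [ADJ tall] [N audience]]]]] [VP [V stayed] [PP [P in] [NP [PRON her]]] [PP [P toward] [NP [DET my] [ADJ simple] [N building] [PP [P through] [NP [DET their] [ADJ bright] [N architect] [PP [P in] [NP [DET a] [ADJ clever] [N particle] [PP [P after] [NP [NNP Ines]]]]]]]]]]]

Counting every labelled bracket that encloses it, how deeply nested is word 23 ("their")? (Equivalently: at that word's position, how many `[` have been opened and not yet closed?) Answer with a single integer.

Path from the root down to the word: S → VP → PP → NP → PP → NP → DET. That is 7 enclosing brackets.

7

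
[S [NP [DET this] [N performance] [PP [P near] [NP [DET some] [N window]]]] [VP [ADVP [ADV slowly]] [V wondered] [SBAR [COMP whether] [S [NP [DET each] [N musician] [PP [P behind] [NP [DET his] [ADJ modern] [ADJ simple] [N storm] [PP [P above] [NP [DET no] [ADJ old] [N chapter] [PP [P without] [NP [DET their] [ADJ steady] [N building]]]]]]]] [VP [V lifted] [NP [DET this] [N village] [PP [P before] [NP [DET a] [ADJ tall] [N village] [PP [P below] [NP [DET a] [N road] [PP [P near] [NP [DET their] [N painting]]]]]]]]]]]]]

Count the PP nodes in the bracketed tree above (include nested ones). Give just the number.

7

Listing each PP by its span: [PP near some window]; [PP behind his modern simple storm above no old chapter without their steady building]; [PP above no old chapter without their steady building]; [PP without their steady building]; [PP before a tall village below a road near their painting]; [PP below a road near their painting] … — that makes 7.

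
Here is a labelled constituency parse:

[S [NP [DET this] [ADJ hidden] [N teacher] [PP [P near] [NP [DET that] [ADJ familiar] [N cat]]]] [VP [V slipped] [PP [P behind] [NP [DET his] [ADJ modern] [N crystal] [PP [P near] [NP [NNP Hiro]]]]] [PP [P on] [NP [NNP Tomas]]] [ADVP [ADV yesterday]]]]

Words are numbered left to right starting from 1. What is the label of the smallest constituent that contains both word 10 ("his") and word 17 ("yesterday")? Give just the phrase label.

VP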